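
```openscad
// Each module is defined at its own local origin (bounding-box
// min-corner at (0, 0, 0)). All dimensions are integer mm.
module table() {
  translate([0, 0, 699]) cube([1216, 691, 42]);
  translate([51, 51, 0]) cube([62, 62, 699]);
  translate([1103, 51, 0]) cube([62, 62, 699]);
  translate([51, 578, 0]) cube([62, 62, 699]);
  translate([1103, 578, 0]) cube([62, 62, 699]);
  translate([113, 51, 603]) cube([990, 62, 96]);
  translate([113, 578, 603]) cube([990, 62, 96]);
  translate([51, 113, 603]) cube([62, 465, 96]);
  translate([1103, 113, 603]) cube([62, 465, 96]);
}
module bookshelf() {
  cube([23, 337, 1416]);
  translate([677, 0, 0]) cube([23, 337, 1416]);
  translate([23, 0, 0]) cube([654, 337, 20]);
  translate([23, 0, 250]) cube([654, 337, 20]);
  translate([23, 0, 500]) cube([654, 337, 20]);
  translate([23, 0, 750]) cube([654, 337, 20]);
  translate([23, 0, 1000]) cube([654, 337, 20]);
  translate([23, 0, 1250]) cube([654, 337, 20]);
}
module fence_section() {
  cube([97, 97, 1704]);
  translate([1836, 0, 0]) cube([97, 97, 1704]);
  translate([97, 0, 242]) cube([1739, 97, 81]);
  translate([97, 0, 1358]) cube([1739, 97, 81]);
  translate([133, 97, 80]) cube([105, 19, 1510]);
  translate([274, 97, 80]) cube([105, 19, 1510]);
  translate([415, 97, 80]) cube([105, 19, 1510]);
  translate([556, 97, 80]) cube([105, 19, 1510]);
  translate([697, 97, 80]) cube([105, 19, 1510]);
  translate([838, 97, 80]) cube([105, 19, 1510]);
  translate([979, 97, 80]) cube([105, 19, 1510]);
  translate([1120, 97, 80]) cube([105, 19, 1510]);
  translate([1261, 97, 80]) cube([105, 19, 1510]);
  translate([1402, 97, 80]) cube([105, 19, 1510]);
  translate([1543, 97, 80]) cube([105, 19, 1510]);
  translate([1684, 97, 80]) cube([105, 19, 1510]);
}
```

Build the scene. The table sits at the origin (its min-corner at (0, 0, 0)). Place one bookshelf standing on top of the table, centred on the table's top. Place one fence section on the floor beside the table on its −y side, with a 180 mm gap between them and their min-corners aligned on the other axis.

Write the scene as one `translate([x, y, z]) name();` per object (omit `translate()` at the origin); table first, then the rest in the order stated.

table();
translate([258, 177, 741]) bookshelf();
translate([0, -296, 0]) fence_section();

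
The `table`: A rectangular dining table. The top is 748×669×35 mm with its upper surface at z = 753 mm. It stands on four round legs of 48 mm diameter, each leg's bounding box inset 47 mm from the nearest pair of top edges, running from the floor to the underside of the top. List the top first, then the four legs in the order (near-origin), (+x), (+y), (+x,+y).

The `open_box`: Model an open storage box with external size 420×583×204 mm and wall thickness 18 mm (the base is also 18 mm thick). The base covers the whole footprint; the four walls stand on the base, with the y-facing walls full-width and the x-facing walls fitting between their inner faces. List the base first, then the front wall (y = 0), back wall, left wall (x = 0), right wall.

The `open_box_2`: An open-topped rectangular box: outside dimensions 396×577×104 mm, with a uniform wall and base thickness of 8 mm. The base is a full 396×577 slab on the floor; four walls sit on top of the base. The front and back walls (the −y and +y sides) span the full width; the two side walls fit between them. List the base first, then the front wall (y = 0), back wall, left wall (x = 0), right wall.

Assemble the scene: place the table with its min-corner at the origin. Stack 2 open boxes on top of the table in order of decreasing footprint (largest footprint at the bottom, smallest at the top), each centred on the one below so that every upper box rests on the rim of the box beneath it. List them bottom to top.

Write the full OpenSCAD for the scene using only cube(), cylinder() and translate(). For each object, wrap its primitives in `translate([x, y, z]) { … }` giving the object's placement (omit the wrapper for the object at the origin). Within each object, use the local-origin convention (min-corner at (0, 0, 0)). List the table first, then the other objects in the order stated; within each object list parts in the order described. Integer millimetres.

translate([0, 0, 718]) cube([748, 669, 35]);
translate([71, 71, 0]) cylinder(h = 718, r = 24);
translate([677, 71, 0]) cylinder(h = 718, r = 24);
translate([71, 598, 0]) cylinder(h = 718, r = 24);
translate([677, 598, 0]) cylinder(h = 718, r = 24);
translate([164, 43, 753]) {
  cube([420, 583, 18]);
  translate([0, 0, 18]) cube([420, 18, 186]);
  translate([0, 565, 18]) cube([420, 18, 186]);
  translate([0, 18, 18]) cube([18, 547, 186]);
  translate([402, 18, 18]) cube([18, 547, 186]);
}
translate([176, 46, 957]) {
  cube([396, 577, 8]);
  translate([0, 0, 8]) cube([396, 8, 96]);
  translate([0, 569, 8]) cube([396, 8, 96]);
  translate([0, 8, 8]) cube([8, 561, 96]);
  translate([388, 8, 8]) cube([8, 561, 96]);
}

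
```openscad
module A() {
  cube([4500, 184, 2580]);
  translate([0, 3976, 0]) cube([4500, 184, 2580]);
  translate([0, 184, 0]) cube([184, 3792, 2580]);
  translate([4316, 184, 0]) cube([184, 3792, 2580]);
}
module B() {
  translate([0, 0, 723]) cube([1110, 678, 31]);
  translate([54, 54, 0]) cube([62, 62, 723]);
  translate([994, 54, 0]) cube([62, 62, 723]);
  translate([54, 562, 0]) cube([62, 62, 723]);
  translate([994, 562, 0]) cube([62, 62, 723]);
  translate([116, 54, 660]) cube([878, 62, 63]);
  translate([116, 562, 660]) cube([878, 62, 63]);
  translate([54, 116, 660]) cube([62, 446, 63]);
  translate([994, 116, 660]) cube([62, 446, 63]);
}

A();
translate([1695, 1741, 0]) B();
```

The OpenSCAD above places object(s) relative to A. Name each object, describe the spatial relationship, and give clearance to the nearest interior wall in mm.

A is a house frame. B is a table. The table sits inside the house frame, centred. The clearance to the nearest interior wall is 1511 mm.

Clearances: x = 1511, y = 1557; minimum 1511 mm.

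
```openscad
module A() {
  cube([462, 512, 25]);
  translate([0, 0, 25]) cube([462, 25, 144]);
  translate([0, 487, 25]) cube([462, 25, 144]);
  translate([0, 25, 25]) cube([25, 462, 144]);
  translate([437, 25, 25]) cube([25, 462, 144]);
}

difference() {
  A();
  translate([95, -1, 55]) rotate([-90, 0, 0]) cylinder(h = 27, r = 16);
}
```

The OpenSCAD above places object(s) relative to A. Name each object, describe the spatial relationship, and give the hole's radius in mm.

The subtracted cylinder has r = 16 mm.

A is an open box. The open box has a circular hole through its front wall. The hole's radius is 16 mm.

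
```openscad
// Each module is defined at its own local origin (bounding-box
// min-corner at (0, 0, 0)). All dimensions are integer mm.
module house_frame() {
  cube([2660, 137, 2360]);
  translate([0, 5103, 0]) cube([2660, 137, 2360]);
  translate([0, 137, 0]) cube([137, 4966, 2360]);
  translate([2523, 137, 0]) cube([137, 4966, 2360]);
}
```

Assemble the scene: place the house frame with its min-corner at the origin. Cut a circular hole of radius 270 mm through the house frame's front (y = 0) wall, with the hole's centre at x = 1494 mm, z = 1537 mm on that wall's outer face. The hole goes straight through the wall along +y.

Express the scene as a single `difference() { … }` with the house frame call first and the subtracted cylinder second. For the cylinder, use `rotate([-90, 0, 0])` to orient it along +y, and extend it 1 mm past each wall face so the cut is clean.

difference() {
  house_frame();
  translate([1494, -1, 1537]) rotate([-90, 0, 0]) cylinder(h = 139, r = 270);
}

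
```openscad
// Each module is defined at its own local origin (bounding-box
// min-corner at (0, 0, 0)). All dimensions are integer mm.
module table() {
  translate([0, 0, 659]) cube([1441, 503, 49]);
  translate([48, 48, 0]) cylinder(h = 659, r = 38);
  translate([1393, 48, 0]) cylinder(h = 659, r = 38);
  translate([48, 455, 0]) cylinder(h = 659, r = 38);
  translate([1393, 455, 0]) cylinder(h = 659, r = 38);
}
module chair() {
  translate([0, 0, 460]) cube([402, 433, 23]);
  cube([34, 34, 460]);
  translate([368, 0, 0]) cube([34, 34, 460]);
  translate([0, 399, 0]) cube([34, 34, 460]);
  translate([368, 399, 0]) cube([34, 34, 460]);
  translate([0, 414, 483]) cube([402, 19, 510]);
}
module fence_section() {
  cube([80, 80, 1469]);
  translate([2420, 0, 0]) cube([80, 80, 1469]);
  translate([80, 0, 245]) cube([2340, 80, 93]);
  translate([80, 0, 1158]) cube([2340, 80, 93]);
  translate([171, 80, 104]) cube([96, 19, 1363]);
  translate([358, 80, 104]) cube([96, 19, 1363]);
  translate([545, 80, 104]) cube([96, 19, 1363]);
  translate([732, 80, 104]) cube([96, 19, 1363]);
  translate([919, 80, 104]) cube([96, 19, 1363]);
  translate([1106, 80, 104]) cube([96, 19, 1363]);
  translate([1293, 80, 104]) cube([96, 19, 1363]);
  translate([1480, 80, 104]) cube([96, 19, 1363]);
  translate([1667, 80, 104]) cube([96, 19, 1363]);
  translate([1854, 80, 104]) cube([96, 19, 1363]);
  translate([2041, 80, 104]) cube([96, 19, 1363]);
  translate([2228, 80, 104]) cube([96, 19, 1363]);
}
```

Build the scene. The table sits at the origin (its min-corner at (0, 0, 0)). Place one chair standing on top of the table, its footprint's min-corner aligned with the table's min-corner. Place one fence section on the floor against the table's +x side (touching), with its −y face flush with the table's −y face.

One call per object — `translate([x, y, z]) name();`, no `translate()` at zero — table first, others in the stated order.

table();
translate([0, 0, 708]) chair();
translate([1441, 0, 0]) fence_section();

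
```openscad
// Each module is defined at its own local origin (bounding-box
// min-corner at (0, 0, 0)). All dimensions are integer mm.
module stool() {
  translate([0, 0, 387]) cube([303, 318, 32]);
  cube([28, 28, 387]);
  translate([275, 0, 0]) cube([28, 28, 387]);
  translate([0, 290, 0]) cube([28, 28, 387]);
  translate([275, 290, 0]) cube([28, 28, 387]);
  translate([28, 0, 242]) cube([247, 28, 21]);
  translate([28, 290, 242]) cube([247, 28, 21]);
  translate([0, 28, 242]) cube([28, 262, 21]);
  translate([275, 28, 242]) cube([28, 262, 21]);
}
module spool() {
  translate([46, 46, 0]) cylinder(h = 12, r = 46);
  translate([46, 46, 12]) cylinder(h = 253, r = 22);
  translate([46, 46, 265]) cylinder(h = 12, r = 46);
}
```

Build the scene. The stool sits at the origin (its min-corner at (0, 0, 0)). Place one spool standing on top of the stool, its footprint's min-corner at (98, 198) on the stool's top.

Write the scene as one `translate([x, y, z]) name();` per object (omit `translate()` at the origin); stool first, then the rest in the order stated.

stool();
translate([98, 198, 419]) spool();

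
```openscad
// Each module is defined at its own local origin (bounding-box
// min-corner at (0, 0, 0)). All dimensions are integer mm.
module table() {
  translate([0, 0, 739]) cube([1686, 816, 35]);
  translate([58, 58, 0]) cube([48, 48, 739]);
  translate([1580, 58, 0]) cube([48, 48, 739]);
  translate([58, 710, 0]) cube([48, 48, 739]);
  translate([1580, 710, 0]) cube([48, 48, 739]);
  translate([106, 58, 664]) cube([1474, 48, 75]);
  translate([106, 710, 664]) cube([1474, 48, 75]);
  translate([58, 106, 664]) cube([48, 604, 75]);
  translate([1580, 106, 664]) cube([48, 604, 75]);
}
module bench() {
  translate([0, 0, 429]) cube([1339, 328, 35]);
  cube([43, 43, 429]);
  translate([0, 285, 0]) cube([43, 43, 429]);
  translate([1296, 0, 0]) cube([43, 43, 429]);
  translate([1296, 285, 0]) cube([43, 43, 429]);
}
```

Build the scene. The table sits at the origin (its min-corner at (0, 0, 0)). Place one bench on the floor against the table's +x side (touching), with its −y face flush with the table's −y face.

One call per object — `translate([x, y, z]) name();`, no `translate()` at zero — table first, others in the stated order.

table();
translate([1686, 0, 0]) bench();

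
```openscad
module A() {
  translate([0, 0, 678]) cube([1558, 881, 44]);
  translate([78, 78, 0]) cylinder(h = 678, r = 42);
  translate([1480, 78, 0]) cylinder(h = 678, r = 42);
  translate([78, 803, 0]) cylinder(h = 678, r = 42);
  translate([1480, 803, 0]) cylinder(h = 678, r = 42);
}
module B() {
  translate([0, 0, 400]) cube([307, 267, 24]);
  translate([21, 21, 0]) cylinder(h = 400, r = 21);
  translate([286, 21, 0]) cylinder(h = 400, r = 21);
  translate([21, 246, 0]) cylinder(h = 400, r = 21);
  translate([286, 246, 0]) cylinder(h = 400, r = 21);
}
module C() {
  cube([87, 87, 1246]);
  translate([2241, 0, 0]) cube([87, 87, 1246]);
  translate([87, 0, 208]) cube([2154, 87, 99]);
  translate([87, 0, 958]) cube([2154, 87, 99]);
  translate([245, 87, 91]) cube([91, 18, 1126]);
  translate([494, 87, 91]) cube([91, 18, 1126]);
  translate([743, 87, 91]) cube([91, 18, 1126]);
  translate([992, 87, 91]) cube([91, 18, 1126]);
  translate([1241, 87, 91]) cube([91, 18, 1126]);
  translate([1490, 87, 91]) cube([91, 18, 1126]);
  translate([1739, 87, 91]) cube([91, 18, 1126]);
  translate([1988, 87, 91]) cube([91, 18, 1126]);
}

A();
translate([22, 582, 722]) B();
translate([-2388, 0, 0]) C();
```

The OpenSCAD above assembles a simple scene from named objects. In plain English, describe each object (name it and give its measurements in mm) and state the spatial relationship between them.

A is a rectangular dining table. The top is 1558×881×44 mm with its upper surface at z = 722 mm. It stands on four round legs of 84 mm diameter, each leg's bounding box inset 36 mm from the nearest pair of top edges, running from the floor to the underside of the top.

B is a four-legged stool. The seat is a 307×267×24 mm slab whose top surface is at z = 424 mm; four round legs, each 42 mm in diameter, run from the floor (z = 0) to the underside of the seat, each leg's axis is inset half a diameter from the nearest pair of seat edges (so the leg's bounding box is flush with the corner).

C is a fence section. Two 87×87 mm posts, 1246 mm tall, stand on the floor with a clear span of 2154 mm between their inner faces. Two horizontal rails of 87×99 mm section span the gap between the posts with their undersides at z = 208 mm and z = 958 mm, flush with the posts' −y face. 8 pickets, each 91 mm wide, 18 mm thick and 1126 mm tall, are fixed to the +y face of the rails with their bottoms at z = 91 mm, evenly spaced across the span with equal gaps (rounded down to the nearest mm) at the −x end and between each pair — any rounding remainder accumulates at the +x end.

The stool is on top of the table. The fence section is on the floor beside the table on its −x side.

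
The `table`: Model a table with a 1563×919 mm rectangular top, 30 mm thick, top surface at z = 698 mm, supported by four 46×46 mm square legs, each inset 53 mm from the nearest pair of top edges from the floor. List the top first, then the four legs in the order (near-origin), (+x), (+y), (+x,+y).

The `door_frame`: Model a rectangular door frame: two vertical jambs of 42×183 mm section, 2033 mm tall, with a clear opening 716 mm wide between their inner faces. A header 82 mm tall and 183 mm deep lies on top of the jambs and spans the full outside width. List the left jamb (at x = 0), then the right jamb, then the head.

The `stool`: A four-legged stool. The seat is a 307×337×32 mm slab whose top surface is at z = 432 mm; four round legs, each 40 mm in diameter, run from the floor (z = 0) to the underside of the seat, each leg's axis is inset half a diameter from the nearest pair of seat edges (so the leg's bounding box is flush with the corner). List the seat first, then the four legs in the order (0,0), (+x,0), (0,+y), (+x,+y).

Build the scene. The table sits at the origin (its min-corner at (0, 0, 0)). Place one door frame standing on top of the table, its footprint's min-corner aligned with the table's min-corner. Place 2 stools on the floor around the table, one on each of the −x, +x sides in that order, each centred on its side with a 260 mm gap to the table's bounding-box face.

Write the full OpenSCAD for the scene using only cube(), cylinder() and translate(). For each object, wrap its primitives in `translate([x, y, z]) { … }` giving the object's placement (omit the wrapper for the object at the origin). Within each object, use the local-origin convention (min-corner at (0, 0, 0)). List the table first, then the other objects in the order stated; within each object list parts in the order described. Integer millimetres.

translate([0, 0, 668]) cube([1563, 919, 30]);
translate([53, 53, 0]) cube([46, 46, 668]);
translate([1464, 53, 0]) cube([46, 46, 668]);
translate([53, 820, 0]) cube([46, 46, 668]);
translate([1464, 820, 0]) cube([46, 46, 668]);
translate([0, 0, 698]) {
  cube([42, 183, 2033]);
  translate([758, 0, 0]) cube([42, 183, 2033]);
  translate([0, 0, 2033]) cube([800, 183, 82]);
}
translate([-567, 291, 0]) {
  translate([0, 0, 400]) cube([307, 337, 32]);
  translate([20, 20, 0]) cylinder(h = 400, r = 20);
  translate([287, 20, 0]) cylinder(h = 400, r = 20);
  translate([20, 317, 0]) cylinder(h = 400, r = 20);
  translate([287, 317, 0]) cylinder(h = 400, r = 20);
}
translate([1823, 291, 0]) {
  translate([0, 0, 400]) cube([307, 337, 32]);
  translate([20, 20, 0]) cylinder(h = 400, r = 20);
  translate([287, 20, 0]) cylinder(h = 400, r = 20);
  translate([20, 317, 0]) cylinder(h = 400, r = 20);
  translate([287, 317, 0]) cylinder(h = 400, r = 20);
}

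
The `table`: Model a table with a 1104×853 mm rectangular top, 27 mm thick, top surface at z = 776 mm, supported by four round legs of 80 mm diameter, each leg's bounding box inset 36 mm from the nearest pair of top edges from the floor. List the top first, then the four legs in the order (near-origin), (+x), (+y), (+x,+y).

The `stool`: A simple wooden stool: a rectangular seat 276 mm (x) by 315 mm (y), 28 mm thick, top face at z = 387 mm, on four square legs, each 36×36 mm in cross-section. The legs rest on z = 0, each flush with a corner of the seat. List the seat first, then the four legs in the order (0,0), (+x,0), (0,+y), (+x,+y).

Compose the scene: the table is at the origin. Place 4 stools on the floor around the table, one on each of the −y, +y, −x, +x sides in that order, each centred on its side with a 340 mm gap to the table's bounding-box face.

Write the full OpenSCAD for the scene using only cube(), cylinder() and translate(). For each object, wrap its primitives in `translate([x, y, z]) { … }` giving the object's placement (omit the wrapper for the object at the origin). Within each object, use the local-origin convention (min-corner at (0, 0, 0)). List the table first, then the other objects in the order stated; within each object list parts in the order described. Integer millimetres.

translate([0, 0, 749]) cube([1104, 853, 27]);
translate([76, 76, 0]) cylinder(h = 749, r = 40);
translate([1028, 76, 0]) cylinder(h = 749, r = 40);
translate([76, 777, 0]) cylinder(h = 749, r = 40);
translate([1028, 777, 0]) cylinder(h = 749, r = 40);
translate([414, -655, 0]) {
  translate([0, 0, 359]) cube([276, 315, 28]);
  cube([36, 36, 359]);
  translate([240, 0, 0]) cube([36, 36, 359]);
  translate([0, 279, 0]) cube([36, 36, 359]);
  translate([240, 279, 0]) cube([36, 36, 359]);
}
translate([414, 1193, 0]) {
  translate([0, 0, 359]) cube([276, 315, 28]);
  cube([36, 36, 359]);
  translate([240, 0, 0]) cube([36, 36, 359]);
  translate([0, 279, 0]) cube([36, 36, 359]);
  translate([240, 279, 0]) cube([36, 36, 359]);
}
translate([-616, 269, 0]) {
  translate([0, 0, 359]) cube([276, 315, 28]);
  cube([36, 36, 359]);
  translate([240, 0, 0]) cube([36, 36, 359]);
  translate([0, 279, 0]) cube([36, 36, 359]);
  translate([240, 279, 0]) cube([36, 36, 359]);
}
translate([1444, 269, 0]) {
  translate([0, 0, 359]) cube([276, 315, 28]);
  cube([36, 36, 359]);
  translate([240, 0, 0]) cube([36, 36, 359]);
  translate([0, 279, 0]) cube([36, 36, 359]);
  translate([240, 279, 0]) cube([36, 36, 359]);
}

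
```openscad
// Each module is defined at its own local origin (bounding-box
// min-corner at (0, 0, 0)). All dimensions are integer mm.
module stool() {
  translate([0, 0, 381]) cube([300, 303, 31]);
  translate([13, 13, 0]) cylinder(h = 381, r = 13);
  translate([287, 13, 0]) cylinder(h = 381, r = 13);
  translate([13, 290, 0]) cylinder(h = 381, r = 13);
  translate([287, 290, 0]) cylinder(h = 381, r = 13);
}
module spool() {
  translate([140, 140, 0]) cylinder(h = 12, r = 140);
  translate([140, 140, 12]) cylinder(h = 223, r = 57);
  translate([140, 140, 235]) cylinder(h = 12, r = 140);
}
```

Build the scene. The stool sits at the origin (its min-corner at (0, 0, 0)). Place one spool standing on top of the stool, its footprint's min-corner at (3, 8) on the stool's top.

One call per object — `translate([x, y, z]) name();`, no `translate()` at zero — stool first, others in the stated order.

stool();
translate([3, 8, 412]) spool();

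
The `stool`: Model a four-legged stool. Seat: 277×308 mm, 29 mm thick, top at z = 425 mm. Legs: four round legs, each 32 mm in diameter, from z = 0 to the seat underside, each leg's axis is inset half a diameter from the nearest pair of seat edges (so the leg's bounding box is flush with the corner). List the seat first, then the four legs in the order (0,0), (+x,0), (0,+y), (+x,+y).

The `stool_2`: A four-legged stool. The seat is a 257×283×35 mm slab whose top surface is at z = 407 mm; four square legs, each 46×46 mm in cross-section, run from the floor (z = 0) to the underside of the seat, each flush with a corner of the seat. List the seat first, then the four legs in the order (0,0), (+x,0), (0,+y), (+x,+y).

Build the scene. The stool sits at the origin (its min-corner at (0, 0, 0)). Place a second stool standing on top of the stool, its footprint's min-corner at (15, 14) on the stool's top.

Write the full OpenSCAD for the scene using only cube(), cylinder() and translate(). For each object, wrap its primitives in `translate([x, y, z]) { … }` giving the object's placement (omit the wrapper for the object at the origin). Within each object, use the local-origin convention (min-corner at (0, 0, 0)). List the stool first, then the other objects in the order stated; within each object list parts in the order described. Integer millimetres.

translate([0, 0, 396]) cube([277, 308, 29]);
translate([16, 16, 0]) cylinder(h = 396, r = 16);
translate([261, 16, 0]) cylinder(h = 396, r = 16);
translate([16, 292, 0]) cylinder(h = 396, r = 16);
translate([261, 292, 0]) cylinder(h = 396, r = 16);
translate([15, 14, 425]) {
  translate([0, 0, 372]) cube([257, 283, 35]);
  cube([46, 46, 372]);
  translate([211, 0, 0]) cube([46, 46, 372]);
  translate([0, 237, 0]) cube([46, 46, 372]);
  translate([211, 237, 0]) cube([46, 46, 372]);
}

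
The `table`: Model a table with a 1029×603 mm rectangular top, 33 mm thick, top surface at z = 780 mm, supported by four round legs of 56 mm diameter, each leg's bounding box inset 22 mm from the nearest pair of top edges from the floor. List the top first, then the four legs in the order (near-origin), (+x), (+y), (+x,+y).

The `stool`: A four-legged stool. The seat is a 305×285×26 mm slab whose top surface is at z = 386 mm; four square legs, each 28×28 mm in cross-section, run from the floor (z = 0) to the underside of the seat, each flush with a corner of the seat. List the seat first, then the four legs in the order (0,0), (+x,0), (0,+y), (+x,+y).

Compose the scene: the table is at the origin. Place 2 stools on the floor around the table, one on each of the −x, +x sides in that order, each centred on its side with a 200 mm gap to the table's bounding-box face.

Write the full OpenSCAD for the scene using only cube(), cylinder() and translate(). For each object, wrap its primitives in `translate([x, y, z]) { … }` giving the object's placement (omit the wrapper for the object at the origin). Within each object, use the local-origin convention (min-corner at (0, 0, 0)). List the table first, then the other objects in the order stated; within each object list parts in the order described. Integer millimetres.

translate([0, 0, 747]) cube([1029, 603, 33]);
translate([50, 50, 0]) cylinder(h = 747, r = 28);
translate([979, 50, 0]) cylinder(h = 747, r = 28);
translate([50, 553, 0]) cylinder(h = 747, r = 28);
translate([979, 553, 0]) cylinder(h = 747, r = 28);
translate([-505, 159, 0]) {
  translate([0, 0, 360]) cube([305, 285, 26]);
  cube([28, 28, 360]);
  translate([277, 0, 0]) cube([28, 28, 360]);
  translate([0, 257, 0]) cube([28, 28, 360]);
  translate([277, 257, 0]) cube([28, 28, 360]);
}
translate([1229, 159, 0]) {
  translate([0, 0, 360]) cube([305, 285, 26]);
  cube([28, 28, 360]);
  translate([277, 0, 0]) cube([28, 28, 360]);
  translate([0, 257, 0]) cube([28, 28, 360]);
  translate([277, 257, 0]) cube([28, 28, 360]);
}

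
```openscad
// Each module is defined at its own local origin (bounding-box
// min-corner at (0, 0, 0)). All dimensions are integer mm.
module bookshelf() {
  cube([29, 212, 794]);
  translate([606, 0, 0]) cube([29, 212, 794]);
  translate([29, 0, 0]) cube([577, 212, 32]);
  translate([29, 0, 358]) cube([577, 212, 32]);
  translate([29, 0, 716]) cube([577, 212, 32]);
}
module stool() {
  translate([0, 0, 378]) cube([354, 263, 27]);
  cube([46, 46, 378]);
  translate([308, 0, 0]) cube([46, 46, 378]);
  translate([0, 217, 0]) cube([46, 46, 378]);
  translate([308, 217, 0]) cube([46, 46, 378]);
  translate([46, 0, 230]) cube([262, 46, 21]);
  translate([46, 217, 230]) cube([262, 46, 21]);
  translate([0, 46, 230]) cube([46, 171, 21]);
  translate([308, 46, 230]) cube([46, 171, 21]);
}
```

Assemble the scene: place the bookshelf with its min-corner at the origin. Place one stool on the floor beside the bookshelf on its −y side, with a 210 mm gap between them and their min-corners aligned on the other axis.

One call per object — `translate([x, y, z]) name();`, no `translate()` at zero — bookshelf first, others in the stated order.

bookshelf();
translate([0, -473, 0]) stool();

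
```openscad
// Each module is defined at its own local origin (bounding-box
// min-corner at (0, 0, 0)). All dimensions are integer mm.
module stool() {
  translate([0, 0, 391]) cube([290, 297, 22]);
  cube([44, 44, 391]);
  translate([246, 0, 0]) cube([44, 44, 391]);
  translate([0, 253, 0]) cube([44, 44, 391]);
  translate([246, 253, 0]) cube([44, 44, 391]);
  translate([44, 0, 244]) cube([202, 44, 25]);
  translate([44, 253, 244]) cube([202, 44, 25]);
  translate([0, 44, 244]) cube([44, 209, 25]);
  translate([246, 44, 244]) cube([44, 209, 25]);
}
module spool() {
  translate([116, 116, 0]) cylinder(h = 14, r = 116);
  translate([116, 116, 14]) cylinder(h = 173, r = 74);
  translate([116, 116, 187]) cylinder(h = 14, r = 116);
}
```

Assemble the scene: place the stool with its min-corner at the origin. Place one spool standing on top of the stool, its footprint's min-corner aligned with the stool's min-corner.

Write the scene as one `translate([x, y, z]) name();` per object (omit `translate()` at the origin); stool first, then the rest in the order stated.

stool();
translate([0, 0, 413]) spool();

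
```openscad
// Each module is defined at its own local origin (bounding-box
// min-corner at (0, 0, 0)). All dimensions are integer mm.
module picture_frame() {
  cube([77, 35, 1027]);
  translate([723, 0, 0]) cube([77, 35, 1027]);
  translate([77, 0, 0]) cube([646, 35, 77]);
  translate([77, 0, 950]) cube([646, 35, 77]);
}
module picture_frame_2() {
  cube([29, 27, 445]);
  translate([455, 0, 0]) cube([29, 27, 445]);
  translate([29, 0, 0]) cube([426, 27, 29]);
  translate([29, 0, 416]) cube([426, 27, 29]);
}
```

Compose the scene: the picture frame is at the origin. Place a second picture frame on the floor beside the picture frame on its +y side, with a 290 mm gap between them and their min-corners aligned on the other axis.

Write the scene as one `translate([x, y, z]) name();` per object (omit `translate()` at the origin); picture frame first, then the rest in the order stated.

picture_frame();
translate([0, 325, 0]) picture_frame_2();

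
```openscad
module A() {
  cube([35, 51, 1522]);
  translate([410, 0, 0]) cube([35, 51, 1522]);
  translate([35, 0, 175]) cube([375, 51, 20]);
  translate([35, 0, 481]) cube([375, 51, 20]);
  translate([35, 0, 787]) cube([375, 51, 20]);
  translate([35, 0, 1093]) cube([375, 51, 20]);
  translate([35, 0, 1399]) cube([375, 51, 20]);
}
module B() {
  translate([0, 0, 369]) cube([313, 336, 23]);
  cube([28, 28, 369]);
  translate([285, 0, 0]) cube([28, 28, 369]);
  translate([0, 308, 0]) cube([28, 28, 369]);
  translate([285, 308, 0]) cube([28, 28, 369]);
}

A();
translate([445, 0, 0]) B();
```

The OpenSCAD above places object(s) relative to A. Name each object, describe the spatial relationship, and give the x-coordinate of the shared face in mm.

The ladder's +x face and the stool's −x face are both at x = 445 mm.

A is a ladder. B is a stool. The stool is against the ladder's +x side, with their −y faces flush. The x-coordinate of the shared face is 445 mm.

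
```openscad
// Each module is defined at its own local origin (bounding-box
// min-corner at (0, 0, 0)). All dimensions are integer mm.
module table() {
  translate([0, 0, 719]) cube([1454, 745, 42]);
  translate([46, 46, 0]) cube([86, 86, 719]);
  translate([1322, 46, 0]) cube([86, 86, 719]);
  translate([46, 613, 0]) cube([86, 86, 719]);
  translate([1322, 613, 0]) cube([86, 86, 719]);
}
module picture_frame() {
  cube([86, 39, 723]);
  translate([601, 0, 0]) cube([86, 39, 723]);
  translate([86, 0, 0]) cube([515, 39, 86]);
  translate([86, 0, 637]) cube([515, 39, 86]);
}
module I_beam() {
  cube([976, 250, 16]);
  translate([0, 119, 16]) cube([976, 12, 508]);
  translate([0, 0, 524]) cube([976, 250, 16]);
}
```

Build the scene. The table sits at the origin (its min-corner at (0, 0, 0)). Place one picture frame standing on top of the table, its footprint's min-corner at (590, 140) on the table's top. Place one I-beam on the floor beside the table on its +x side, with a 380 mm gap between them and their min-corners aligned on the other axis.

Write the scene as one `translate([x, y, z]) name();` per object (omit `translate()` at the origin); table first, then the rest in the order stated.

table();
translate([590, 140, 761]) picture_frame();
translate([1834, 0, 0]) I_beam();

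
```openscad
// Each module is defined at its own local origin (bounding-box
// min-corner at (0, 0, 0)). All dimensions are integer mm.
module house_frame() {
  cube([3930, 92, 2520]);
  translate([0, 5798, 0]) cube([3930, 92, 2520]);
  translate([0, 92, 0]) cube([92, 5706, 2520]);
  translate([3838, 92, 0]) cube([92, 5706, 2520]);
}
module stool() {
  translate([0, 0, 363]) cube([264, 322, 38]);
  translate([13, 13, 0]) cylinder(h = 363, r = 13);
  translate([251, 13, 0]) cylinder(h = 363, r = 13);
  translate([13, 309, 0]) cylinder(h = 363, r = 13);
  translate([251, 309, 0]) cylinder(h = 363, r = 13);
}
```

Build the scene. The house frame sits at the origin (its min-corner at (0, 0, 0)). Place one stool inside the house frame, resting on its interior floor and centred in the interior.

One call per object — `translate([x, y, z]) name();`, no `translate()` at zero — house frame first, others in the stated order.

house_frame();
translate([1833, 2784, 0]) stool();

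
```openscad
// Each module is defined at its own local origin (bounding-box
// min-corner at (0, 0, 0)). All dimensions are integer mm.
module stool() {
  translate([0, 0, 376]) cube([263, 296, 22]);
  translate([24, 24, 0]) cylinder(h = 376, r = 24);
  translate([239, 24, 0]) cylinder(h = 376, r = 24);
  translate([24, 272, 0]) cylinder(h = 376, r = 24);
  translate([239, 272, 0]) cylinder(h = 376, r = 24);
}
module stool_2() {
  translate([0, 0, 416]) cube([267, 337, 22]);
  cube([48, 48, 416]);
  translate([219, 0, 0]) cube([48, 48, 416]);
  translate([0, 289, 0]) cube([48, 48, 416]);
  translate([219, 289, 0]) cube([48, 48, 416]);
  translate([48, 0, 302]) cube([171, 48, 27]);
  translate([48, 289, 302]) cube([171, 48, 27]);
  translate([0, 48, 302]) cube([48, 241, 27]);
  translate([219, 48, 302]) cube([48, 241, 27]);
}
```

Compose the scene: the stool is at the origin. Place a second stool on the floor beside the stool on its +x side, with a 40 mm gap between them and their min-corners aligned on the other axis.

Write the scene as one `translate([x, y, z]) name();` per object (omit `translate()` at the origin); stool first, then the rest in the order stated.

stool();
translate([303, 0, 0]) stool_2();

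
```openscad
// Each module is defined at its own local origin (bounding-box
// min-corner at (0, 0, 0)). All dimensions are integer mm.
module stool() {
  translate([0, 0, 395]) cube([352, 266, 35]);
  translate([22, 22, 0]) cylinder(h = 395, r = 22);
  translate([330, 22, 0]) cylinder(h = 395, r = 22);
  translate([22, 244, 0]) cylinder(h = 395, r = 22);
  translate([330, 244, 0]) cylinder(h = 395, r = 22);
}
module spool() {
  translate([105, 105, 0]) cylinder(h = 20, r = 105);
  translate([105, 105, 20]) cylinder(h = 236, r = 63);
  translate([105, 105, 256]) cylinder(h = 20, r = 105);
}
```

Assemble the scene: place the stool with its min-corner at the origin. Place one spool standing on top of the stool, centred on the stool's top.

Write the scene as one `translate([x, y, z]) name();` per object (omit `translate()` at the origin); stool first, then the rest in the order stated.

stool();
translate([71, 28, 430]) spool();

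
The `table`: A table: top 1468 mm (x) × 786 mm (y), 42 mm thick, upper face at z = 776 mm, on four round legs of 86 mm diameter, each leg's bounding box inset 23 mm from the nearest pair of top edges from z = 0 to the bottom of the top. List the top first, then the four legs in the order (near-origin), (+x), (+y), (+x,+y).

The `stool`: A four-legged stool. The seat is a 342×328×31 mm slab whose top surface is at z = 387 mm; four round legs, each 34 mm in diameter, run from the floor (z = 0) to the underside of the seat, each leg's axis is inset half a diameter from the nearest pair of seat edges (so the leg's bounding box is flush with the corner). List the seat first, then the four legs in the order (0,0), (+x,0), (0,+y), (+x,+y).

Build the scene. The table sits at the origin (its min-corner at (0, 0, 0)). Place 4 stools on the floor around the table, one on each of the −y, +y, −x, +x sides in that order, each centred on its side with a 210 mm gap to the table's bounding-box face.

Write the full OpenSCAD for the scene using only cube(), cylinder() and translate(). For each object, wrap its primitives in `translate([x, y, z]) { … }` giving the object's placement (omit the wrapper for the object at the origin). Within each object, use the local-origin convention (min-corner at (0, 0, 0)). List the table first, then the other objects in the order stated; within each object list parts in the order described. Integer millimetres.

translate([0, 0, 734]) cube([1468, 786, 42]);
translate([66, 66, 0]) cylinder(h = 734, r = 43);
translate([1402, 66, 0]) cylinder(h = 734, r = 43);
translate([66, 720, 0]) cylinder(h = 734, r = 43);
translate([1402, 720, 0]) cylinder(h = 734, r = 43);
translate([563, -538, 0]) {
  translate([0, 0, 356]) cube([342, 328, 31]);
  translate([17, 17, 0]) cylinder(h = 356, r = 17);
  translate([325, 17, 0]) cylinder(h = 356, r = 17);
  translate([17, 311, 0]) cylinder(h = 356, r = 17);
  translate([325, 311, 0]) cylinder(h = 356, r = 17);
}
translate([563, 996, 0]) {
  translate([0, 0, 356]) cube([342, 328, 31]);
  translate([17, 17, 0]) cylinder(h = 356, r = 17);
  translate([325, 17, 0]) cylinder(h = 356, r = 17);
  translate([17, 311, 0]) cylinder(h = 356, r = 17);
  translate([325, 311, 0]) cylinder(h = 356, r = 17);
}
translate([-552, 229, 0]) {
  translate([0, 0, 356]) cube([342, 328, 31]);
  translate([17, 17, 0]) cylinder(h = 356, r = 17);
  translate([325, 17, 0]) cylinder(h = 356, r = 17);
  translate([17, 311, 0]) cylinder(h = 356, r = 17);
  translate([325, 311, 0]) cylinder(h = 356, r = 17);
}
translate([1678, 229, 0]) {
  translate([0, 0, 356]) cube([342, 328, 31]);
  translate([17, 17, 0]) cylinder(h = 356, r = 17);
  translate([325, 17, 0]) cylinder(h = 356, r = 17);
  translate([17, 311, 0]) cylinder(h = 356, r = 17);
  translate([325, 311, 0]) cylinder(h = 356, r = 17);
}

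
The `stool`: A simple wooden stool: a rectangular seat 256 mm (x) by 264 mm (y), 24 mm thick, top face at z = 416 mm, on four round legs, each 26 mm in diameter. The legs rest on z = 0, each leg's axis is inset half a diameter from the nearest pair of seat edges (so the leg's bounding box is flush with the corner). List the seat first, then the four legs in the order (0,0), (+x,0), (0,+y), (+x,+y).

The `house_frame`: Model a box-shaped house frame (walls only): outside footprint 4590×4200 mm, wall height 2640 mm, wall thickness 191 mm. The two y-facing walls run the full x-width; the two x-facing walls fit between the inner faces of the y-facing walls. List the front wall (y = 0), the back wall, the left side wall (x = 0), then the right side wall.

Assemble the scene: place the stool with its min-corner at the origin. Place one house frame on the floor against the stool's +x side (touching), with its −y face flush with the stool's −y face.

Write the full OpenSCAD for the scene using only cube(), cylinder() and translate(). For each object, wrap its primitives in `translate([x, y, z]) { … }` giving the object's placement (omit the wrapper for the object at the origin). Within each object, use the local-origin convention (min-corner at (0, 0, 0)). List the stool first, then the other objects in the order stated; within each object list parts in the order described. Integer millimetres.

translate([0, 0, 392]) cube([256, 264, 24]);
translate([13, 13, 0]) cylinder(h = 392, r = 13);
translate([243, 13, 0]) cylinder(h = 392, r = 13);
translate([13, 251, 0]) cylinder(h = 392, r = 13);
translate([243, 251, 0]) cylinder(h = 392, r = 13);
translate([256, 0, 0]) {
  cube([4590, 191, 2640]);
  translate([0, 4009, 0]) cube([4590, 191, 2640]);
  translate([0, 191, 0]) cube([191, 3818, 2640]);
  translate([4399, 191, 0]) cube([191, 3818, 2640]);
}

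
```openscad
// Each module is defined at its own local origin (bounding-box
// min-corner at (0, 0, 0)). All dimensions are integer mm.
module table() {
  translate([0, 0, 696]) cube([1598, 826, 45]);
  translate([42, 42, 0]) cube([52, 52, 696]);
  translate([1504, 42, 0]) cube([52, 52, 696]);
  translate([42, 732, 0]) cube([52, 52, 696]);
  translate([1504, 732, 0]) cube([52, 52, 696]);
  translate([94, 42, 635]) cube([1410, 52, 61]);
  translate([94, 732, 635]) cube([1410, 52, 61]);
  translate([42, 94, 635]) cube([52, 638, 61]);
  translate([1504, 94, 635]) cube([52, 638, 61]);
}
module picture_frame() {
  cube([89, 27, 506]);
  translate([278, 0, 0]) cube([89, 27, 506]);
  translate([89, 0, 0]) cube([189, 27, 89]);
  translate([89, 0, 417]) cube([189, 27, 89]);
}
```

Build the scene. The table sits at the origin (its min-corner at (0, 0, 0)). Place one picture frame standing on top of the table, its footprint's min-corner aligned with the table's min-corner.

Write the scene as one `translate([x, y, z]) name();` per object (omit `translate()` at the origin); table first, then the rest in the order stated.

table();
translate([0, 0, 741]) picture_frame();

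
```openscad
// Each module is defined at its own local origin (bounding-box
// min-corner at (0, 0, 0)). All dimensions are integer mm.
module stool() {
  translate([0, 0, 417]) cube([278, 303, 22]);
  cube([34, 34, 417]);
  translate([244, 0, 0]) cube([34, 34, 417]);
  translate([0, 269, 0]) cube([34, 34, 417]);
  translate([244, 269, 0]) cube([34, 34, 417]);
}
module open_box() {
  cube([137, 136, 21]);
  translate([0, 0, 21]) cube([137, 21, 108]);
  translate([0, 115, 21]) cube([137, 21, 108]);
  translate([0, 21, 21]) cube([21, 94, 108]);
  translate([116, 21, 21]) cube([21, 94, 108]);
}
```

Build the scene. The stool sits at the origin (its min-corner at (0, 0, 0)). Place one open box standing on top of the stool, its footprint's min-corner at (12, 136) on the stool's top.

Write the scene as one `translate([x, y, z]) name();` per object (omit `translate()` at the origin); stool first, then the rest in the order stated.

stool();
translate([12, 136, 439]) open_box();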